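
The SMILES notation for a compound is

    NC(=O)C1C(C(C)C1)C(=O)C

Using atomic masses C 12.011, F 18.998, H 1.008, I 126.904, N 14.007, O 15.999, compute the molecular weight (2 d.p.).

First, the molecular formula is C8H13NO2 (counting implicit H from valence).
  C: 8 × 12.011 = 96.088
  H: 13 × 1.008 = 13.104
  N: 1 × 14.007 = 14.007
  O: 2 × 15.999 = 31.998
Sum: 8×12.011 + 13×1.008 + 1×14.007 + 2×15.999 = 155.197 → 155.20 g/mol.

155.20 g/mol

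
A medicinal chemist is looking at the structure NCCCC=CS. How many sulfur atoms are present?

Scan the SMILES for S atoms (remember two-letter symbols like Cl and Br are single atoms).
Sulfur count: 1.

1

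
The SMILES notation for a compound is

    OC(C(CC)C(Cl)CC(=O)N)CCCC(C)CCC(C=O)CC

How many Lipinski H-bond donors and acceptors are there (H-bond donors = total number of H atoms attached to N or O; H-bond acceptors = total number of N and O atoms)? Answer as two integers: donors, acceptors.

Donors: find every N or O and count the H atoms it carries.
  atom 1 (O): bond orders sum to 1 → 1 H
  atom 10 (O): bond orders sum to 2 → 0 H
  atom 11 (N): bond orders sum to 1 → 2 H
  atom 21 (O): bond orders sum to 2 → 0 H
Lipinski HBD = 3.
Acceptors: N atoms = 1, O atoms = 3 → HBA = 4.

3, 4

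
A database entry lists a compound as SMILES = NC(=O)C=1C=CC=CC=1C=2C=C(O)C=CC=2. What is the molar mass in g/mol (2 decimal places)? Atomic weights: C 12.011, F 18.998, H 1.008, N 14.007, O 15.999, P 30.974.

First, the molecular formula is C13H11NO2 (counting implicit H from valence).
  C: 13 × 12.011 = 156.143
  H: 11 × 1.008 = 11.088
  N: 1 × 14.007 = 14.007
  O: 2 × 15.999 = 31.998
Sum: 13×12.011 + 11×1.008 + 1×14.007 + 2×15.999 = 213.236 → 213.24 g/mol.

213.24 g/mol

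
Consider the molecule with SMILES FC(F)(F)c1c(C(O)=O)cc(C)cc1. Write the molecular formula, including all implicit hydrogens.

C9H7F3O2

Walk through each heavy atom and fill implicit hydrogens from standard valence (C 4, N 3, O 2, S 2, halogen 1); for lowercase aromatic atoms, an aromatic c carries 1 H when it has two neighbours and 0 H with three, and aromatic n carries 0 H:
  atom 1: F (halogen, monovalent) → 0 H
  atom 2: C, bond orders sum to 4 (valence 4) → 0 H
  atom 3: F (halogen, monovalent) → 0 H
  atom 4: F (halogen, monovalent) → 0 H
  atom 5: aromatic c, 3 neighbours → 0 H
  atom 6: aromatic c, 3 neighbours → 0 H
  atom 7: C, bond orders sum to 4 (valence 4) → 0 H
  atom 8: O, bond orders sum to 1 (valence 2) → 1 H
  atom 9: O, bond orders sum to 2 (valence 2) → 0 H
  atom 10: aromatic c, 2 neighbours → 1 H
  atom 11: aromatic c, 3 neighbours → 0 H
  atom 12: C, bond orders sum to 1 (valence 4) → 3 H
  atom 13: aromatic c, 2 neighbours → 1 H
  atom 14: aromatic c, 2 neighbours → 1 H
Totals → C:9, H:7, F:3, O:2.
In Hill order: C9H7F3O2.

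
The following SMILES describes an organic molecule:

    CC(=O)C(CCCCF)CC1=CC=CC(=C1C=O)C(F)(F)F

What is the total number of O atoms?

Scan the SMILES for O atoms (remember two-letter symbols like Cl and Br are single atoms).
Oxygen count: 2.

2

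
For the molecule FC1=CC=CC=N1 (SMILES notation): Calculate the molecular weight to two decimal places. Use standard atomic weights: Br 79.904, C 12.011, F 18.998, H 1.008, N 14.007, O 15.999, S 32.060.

97.09 g/mol

First, the molecular formula is C5H4FN (counting implicit H from valence).
  C: 5 × 12.011 = 60.055
  F: 1 × 18.998 = 18.998
  H: 4 × 1.008 = 4.032
  N: 1 × 14.007 = 14.007
Sum: 5×12.011 + 1×18.998 + 4×1.008 + 1×14.007 = 97.092 → 97.09 g/mol.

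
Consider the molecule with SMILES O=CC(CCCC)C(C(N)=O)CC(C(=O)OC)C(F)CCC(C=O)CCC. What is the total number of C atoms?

Count every carbon token in the SMILES (each C, including those in ring-closure positions and inside branches).
Carbon count: 20.

20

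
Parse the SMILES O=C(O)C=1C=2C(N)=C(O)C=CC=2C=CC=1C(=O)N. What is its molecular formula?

Walk through each heavy atom and fill implicit hydrogens from standard valence (C 4, N 3, O 2, S 2, halogen 1):
  atom 1: O, bond orders sum to 2 (valence 2) → 0 H
  atom 2: C, bond orders sum to 4 (valence 4) → 0 H
  atom 3: O, bond orders sum to 1 (valence 2) → 1 H
  atom 4: C, bond orders sum to 4 (valence 4) → 0 H
  atom 5: C, bond orders sum to 4 (valence 4) → 0 H
  atom 6: C, bond orders sum to 4 (valence 4) → 0 H
  atom 7: N, bond orders sum to 1 (valence 3) → 2 H
  atom 8: C, bond orders sum to 4 (valence 4) → 0 H
  atom 9: O, bond orders sum to 1 (valence 2) → 1 H
  atom 10: C, bond orders sum to 3 (valence 4) → 1 H
  atom 11: C, bond orders sum to 3 (valence 4) → 1 H
  atom 12: C, bond orders sum to 4 (valence 4) → 0 H
  atom 13: C, bond orders sum to 3 (valence 4) → 1 H
  atom 14: C, bond orders sum to 3 (valence 4) → 1 H
  atom 15: C, bond orders sum to 4 (valence 4) → 0 H
  atom 16: C, bond orders sum to 4 (valence 4) → 0 H
  atom 17: O, bond orders sum to 2 (valence 2) → 0 H
  atom 18: N, bond orders sum to 1 (valence 3) → 2 H
Totals → C:12, H:10, N:2, O:4.

C12H10N2O4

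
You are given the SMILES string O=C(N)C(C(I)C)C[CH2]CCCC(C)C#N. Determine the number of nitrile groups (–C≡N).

The nitrile motif appears at heavy-atom position 15 in the SMILES.
Other groups present: 1 amide.
Nitrile count: 1.

1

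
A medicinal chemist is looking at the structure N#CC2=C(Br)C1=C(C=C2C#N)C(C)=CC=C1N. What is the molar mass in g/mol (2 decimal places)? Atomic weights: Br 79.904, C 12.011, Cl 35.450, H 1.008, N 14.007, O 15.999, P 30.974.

286.13 g/mol

First, the molecular formula is C13H8BrN3 (counting implicit H from valence).
  Br: 1 × 79.904 = 79.904
  C: 13 × 12.011 = 156.143
  H: 8 × 1.008 = 8.064
  N: 3 × 14.007 = 42.021
Sum: 1×79.904 + 13×12.011 + 8×1.008 + 3×14.007 = 286.132 → 286.13 g/mol.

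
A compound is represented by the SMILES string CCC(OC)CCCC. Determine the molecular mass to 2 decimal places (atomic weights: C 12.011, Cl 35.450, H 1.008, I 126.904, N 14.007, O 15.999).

130.23 g/mol

First, the molecular formula is C8H18O (counting implicit H from valence).
  C: 8 × 12.011 = 96.088
  H: 18 × 1.008 = 18.144
  O: 1 × 15.999 = 15.999
Sum: 8×12.011 + 18×1.008 + 1×15.999 = 130.231 → 130.23 g/mol.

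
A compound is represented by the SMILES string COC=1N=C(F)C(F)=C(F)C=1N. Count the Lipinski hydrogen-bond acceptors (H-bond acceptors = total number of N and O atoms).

3

N atoms: 2; O atoms: 1.
Lipinski HBA = 2 + 1 = 3.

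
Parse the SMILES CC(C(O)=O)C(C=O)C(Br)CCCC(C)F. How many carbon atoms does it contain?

Count every carbon token in the SMILES (each C, including those in ring-closure positions and inside branches).
Carbon count: 11.

11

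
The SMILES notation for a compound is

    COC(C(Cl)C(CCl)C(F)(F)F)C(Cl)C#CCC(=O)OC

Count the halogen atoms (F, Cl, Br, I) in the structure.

Halogen atoms appear at heavy-atom positions 5, 8, 10, 11, 12, 14 (3×Cl, 3×F).
Other groups present: 1 alkyne, 1 ester, 1 ether.
Halogen count: 6.

6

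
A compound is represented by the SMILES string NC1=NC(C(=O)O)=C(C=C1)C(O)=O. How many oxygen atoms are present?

Scan the SMILES for O atoms (remember two-letter symbols like Cl and Br are single atoms).
Oxygen count: 4.

4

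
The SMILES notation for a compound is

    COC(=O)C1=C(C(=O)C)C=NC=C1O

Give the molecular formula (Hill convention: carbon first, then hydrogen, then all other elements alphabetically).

C9H9NO4

Walk through each heavy atom and fill implicit hydrogens from standard valence (C 4, N 3, O 2, S 2, halogen 1):
  atom 1: C, bond orders sum to 1 (valence 4) → 3 H
  atom 2: O, bond orders sum to 2 (valence 2) → 0 H
  atom 3: C, bond orders sum to 4 (valence 4) → 0 H
  atom 4: O, bond orders sum to 2 (valence 2) → 0 H
  atom 5: C, bond orders sum to 4 (valence 4) → 0 H
  atom 6: C, bond orders sum to 4 (valence 4) → 0 H
  atom 7: C, bond orders sum to 4 (valence 4) → 0 H
  atom 8: O, bond orders sum to 2 (valence 2) → 0 H
  atom 9: C, bond orders sum to 1 (valence 4) → 3 H
  atom 10: C, bond orders sum to 3 (valence 4) → 1 H
  atom 11: N, bond orders sum to 3 (valence 3) → 0 H
  atom 12: C, bond orders sum to 3 (valence 4) → 1 H
  atom 13: C, bond orders sum to 4 (valence 4) → 0 H
  atom 14: O, bond orders sum to 1 (valence 2) → 1 H
Totals → C:9, H:9, N:1, O:4.
In Hill order: C9H9NO4.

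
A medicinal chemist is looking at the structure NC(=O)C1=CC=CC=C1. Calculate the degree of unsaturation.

5

Degree of unsaturation = (number of rings) + (number of π bonds).
Ring closures in the SMILES: 1.
π bonds: 4 double bonds (each 1 DoU) → 4 DoU from unsaturation.
Total DoU = 1 + 4 = 5.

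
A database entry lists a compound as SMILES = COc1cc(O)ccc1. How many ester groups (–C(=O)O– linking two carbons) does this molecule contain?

0

Scan the SMILES for the ester motif — none present.
Groups that are present: 1 ether, 1 hydroxyl.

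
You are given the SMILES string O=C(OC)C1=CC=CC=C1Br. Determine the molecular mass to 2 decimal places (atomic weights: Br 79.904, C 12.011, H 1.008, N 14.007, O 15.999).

First, the molecular formula is C8H7BrO2 (counting implicit H from valence).
  Br: 1 × 79.904 = 79.904
  C: 8 × 12.011 = 96.088
  H: 7 × 1.008 = 7.056
  O: 2 × 15.999 = 31.998
Sum: 1×79.904 + 8×12.011 + 7×1.008 + 2×15.999 = 215.046 → 215.05 g/mol.

215.05 g/mol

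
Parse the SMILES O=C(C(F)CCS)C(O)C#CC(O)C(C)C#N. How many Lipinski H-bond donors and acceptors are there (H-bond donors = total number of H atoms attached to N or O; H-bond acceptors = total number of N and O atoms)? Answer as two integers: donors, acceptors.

Donors: find every N or O and count the H atoms it carries.
  atom 1 (O): bond orders sum to 2 → 0 H
  atom 9 (O): bond orders sum to 1 → 1 H
  atom 13 (O): bond orders sum to 1 → 1 H
  atom 17 (N): bond orders sum to 3 → 0 H
Lipinski HBD = 2.
Acceptors: N atoms = 1, O atoms = 3 → HBA = 4.

2, 4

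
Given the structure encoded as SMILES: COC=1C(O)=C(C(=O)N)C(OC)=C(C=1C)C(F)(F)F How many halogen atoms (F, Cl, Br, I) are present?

3

Halogen atoms appear at heavy-atom positions 17, 18, 19 (3×F).
Other groups present: 1 amide, 2 ether, 1 hydroxyl.
Halogen count: 3.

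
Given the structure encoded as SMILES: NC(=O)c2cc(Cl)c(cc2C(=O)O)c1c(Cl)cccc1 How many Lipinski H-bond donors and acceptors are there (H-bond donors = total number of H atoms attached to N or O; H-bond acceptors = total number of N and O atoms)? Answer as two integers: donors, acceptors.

3, 4

Donors: find every N or O and count the H atoms it carries.
  atom 1 (N): bond orders sum to 1 → 2 H
  atom 3 (O): bond orders sum to 2 → 0 H
  atom 12 (O): bond orders sum to 2 → 0 H
  atom 13 (O): bond orders sum to 1 → 1 H
Lipinski HBD = 3.
Acceptors: N atoms = 1, O atoms = 3 → HBA = 4.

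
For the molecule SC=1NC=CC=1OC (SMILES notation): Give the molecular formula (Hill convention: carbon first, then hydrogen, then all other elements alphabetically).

Walk through each heavy atom and fill implicit hydrogens from standard valence (C 4, N 3, O 2, S 2, halogen 1):
  atom 1: S, bond orders sum to 1 (valence 2) → 1 H
  atom 2: C, bond orders sum to 4 (valence 4) → 0 H
  atom 3: N, bond orders sum to 2 (valence 3) → 1 H
  atom 4: C, bond orders sum to 3 (valence 4) → 1 H
  atom 5: C, bond orders sum to 3 (valence 4) → 1 H
  atom 6: C, bond orders sum to 4 (valence 4) → 0 H
  atom 7: O, bond orders sum to 2 (valence 2) → 0 H
  atom 8: C, bond orders sum to 1 (valence 4) → 3 H
Totals → C:5, H:7, N:1, O:1, S:1.
In Hill order: C5H7NOS.

C5H7NOS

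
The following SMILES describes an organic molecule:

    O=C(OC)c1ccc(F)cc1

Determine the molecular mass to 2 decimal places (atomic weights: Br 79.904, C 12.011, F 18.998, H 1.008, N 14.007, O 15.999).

First, the molecular formula is C8H7FO2 (counting implicit H from valence).
  C: 8 × 12.011 = 96.088
  F: 1 × 18.998 = 18.998
  H: 7 × 1.008 = 7.056
  O: 2 × 15.999 = 31.998
Sum: 8×12.011 + 1×18.998 + 7×1.008 + 2×15.999 = 154.140 → 154.14 g/mol.

154.14 g/mol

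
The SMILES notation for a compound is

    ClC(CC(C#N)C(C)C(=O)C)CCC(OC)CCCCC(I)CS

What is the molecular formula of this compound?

Walk through each heavy atom and fill implicit hydrogens from standard valence (C 4, N 3, O 2, S 2, halogen 1):
  atom 1: Cl (halogen, monovalent) → 0 H
  atom 2: C, bond orders sum to 3 (valence 4) → 1 H
  atom 3: C, bond orders sum to 2 (valence 4) → 2 H
  atom 4: C, bond orders sum to 3 (valence 4) → 1 H
  atom 5: C, bond orders sum to 4 (valence 4) → 0 H
  atom 6: N, bond orders sum to 3 (valence 3) → 0 H
  atom 7: C, bond orders sum to 3 (valence 4) → 1 H
  atom 8: C, bond orders sum to 1 (valence 4) → 3 H
  atom 9: C, bond orders sum to 4 (valence 4) → 0 H
  atom 10: O, bond orders sum to 2 (valence 2) → 0 H
  atom 11: C, bond orders sum to 1 (valence 4) → 3 H
  atom 12: C, bond orders sum to 2 (valence 4) → 2 H
  atom 13: C, bond orders sum to 2 (valence 4) → 2 H
  atom 14: C, bond orders sum to 3 (valence 4) → 1 H
  atom 15: O, bond orders sum to 2 (valence 2) → 0 H
  atom 16: C, bond orders sum to 1 (valence 4) → 3 H
  atom 17: C, bond orders sum to 2 (valence 4) → 2 H
  atom 18: C, bond orders sum to 2 (valence 4) → 2 H
  atom 19: C, bond orders sum to 2 (valence 4) → 2 H
  atom 20: C, bond orders sum to 2 (valence 4) → 2 H
  atom 21: C, bond orders sum to 3 (valence 4) → 1 H
  atom 22: I (halogen, monovalent) → 0 H
  atom 23: C, bond orders sum to 2 (valence 4) → 2 H
  atom 24: S, bond orders sum to 1 (valence 2) → 1 H
Totals → C:18, H:31, Cl:1, I:1, N:1, O:2, S:1.
In Hill order: C18H31ClINO2S.

C18H31ClINO2S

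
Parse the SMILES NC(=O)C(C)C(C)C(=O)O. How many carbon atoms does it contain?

Count every carbon token in the SMILES (each C, including those in ring-closure positions and inside branches).
Carbon count: 6.

6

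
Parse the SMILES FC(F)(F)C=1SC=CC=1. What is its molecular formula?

C5H3F3S

Walk through each heavy atom and fill implicit hydrogens from standard valence (C 4, N 3, O 2, S 2, halogen 1):
  atom 1: F (halogen, monovalent) → 0 H
  atom 2: C, bond orders sum to 4 (valence 4) → 0 H
  atom 3: F (halogen, monovalent) → 0 H
  atom 4: F (halogen, monovalent) → 0 H
  atom 5: C, bond orders sum to 4 (valence 4) → 0 H
  atom 6: S, bond orders sum to 2 (valence 2) → 0 H
  atom 7: C, bond orders sum to 3 (valence 4) → 1 H
  atom 8: C, bond orders sum to 3 (valence 4) → 1 H
  atom 9: C, bond orders sum to 3 (valence 4) → 1 H
Totals → C:5, H:3, F:3, S:1.
In Hill order: C5H3F3S.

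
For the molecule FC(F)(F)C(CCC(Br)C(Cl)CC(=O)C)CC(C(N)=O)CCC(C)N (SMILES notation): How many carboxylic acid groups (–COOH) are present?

0

Scan the SMILES for the carboxylic acid motif — none present.
Groups that are present: 1 amide, 1 ketone, 1 primary amine.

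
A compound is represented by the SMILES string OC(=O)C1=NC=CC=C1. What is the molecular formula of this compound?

C6H5NO2

Walk through each heavy atom and fill implicit hydrogens from standard valence (C 4, N 3, O 2, S 2, halogen 1):
  atom 1: O, bond orders sum to 1 (valence 2) → 1 H
  atom 2: C, bond orders sum to 4 (valence 4) → 0 H
  atom 3: O, bond orders sum to 2 (valence 2) → 0 H
  atom 4: C, bond orders sum to 4 (valence 4) → 0 H
  atom 5: N, bond orders sum to 3 (valence 3) → 0 H
  atom 6: C, bond orders sum to 3 (valence 4) → 1 H
  atom 7: C, bond orders sum to 3 (valence 4) → 1 H
  atom 8: C, bond orders sum to 3 (valence 4) → 1 H
  atom 9: C, bond orders sum to 3 (valence 4) → 1 H
Totals → C:6, H:5, N:1, O:2.
In Hill order: C6H5NO2.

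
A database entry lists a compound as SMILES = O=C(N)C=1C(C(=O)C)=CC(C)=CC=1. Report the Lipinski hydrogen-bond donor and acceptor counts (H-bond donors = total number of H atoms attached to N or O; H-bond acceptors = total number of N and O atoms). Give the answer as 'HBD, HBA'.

Donors: find every N or O and count the H atoms it carries.
  atom 1 (O): bond orders sum to 2 → 0 H
  atom 3 (N): bond orders sum to 1 → 2 H
  atom 7 (O): bond orders sum to 2 → 0 H
Lipinski HBD = 2.
Acceptors: N atoms = 1, O atoms = 2 → HBA = 3.

2, 3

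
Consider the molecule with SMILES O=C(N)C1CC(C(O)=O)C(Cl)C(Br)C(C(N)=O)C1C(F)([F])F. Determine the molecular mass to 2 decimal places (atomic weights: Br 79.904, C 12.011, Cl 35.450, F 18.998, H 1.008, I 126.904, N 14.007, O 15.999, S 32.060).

First, the molecular formula is C11H13BrClF3N2O4 (counting implicit H from valence).
  Br: 1 × 79.904 = 79.904
  C: 11 × 12.011 = 132.121
  Cl: 1 × 35.450 = 35.450
  F: 3 × 18.998 = 56.994
  H: 13 × 1.008 = 13.104
  N: 2 × 14.007 = 28.014
  O: 4 × 15.999 = 63.996
Sum: 1×79.904 + 11×12.011 + 1×35.450 + 3×18.998 + 13×1.008 + 2×14.007 + 4×15.999 = 409.583 → 409.58 g/mol.

409.58 g/mol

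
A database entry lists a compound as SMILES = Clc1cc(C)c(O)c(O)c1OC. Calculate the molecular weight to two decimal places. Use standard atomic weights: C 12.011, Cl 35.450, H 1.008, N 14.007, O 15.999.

First, the molecular formula is C8H9ClO3 (counting implicit H from valence).
  C: 8 × 12.011 = 96.088
  Cl: 1 × 35.450 = 35.450
  H: 9 × 1.008 = 9.072
  O: 3 × 15.999 = 47.997
Sum: 8×12.011 + 1×35.450 + 9×1.008 + 3×15.999 = 188.607 → 188.61 g/mol.

188.61 g/mol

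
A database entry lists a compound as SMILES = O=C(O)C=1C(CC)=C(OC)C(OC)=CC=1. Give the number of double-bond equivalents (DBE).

5

Degree of unsaturation = (number of rings) + (number of π bonds).
Ring closures in the SMILES: 1.
π bonds: 4 double bonds (each 1 DoU) → 4 DoU from unsaturation.
Total DoU = 1 + 4 = 5.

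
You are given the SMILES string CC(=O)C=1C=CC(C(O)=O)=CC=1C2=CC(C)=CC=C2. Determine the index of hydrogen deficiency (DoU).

10

Degree of unsaturation = (number of rings) + (number of π bonds).
Ring closures in the SMILES: 2.
π bonds: 8 double bonds (each 1 DoU) → 8 DoU from unsaturation.
Total DoU = 2 + 8 = 10.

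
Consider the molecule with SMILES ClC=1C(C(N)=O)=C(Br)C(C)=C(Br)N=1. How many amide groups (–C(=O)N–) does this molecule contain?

The amide motif appears at heavy-atom position 4 in the SMILES.
Amide count: 1.

1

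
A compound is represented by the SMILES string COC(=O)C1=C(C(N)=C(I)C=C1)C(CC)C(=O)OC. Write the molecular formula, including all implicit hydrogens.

C13H16INO4

Walk through each heavy atom and fill implicit hydrogens from standard valence (C 4, N 3, O 2, S 2, halogen 1):
  atom 1: C, bond orders sum to 1 (valence 4) → 3 H
  atom 2: O, bond orders sum to 2 (valence 2) → 0 H
  atom 3: C, bond orders sum to 4 (valence 4) → 0 H
  atom 4: O, bond orders sum to 2 (valence 2) → 0 H
  atom 5: C, bond orders sum to 4 (valence 4) → 0 H
  atom 6: C, bond orders sum to 4 (valence 4) → 0 H
  atom 7: C, bond orders sum to 4 (valence 4) → 0 H
  atom 8: N, bond orders sum to 1 (valence 3) → 2 H
  atom 9: C, bond orders sum to 4 (valence 4) → 0 H
  atom 10: I (halogen, monovalent) → 0 H
  atom 11: C, bond orders sum to 3 (valence 4) → 1 H
  atom 12: C, bond orders sum to 3 (valence 4) → 1 H
  atom 13: C, bond orders sum to 3 (valence 4) → 1 H
  atom 14: C, bond orders sum to 2 (valence 4) → 2 H
  atom 15: C, bond orders sum to 1 (valence 4) → 3 H
  atom 16: C, bond orders sum to 4 (valence 4) → 0 H
  atom 17: O, bond orders sum to 2 (valence 2) → 0 H
  atom 18: O, bond orders sum to 2 (valence 2) → 0 H
  atom 19: C, bond orders sum to 1 (valence 4) → 3 H
Totals → C:13, H:16, I:1, N:1, O:4.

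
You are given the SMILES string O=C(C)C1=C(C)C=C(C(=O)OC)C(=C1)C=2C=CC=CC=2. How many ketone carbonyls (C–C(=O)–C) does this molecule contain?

The ketone motif appears at heavy-atom position 2 in the SMILES.
Other groups present: 1 ester.
Ketone count: 1.

1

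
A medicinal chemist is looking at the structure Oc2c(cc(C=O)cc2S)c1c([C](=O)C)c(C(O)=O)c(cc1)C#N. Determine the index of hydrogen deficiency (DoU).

Molecular formula: C17H11NO5S.
DoU = (2C + 2 + N − H − X) / 2, where X is the halogen count and O/S are ignored.
    = (2·17 + 2 + 1 − 11 − 0) / 2 = 26 / 2 = 13.

13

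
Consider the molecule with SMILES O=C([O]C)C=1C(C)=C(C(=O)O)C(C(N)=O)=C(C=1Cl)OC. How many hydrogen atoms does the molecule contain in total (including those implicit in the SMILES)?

12

Walk through each heavy atom and fill implicit hydrogens from standard valence (C 4, N 3, O 2, S 2, halogen 1):
  atom 1: O, bond orders sum to 2 (valence 2) → 0 H
  atom 2: C, bond orders sum to 4 (valence 4) → 0 H
  atom 3: O with explicit H count 0
  atom 4: C, bond orders sum to 1 (valence 4) → 3 H
  atom 5: C, bond orders sum to 4 (valence 4) → 0 H
  atom 6: C, bond orders sum to 4 (valence 4) → 0 H
  atom 7: C, bond orders sum to 1 (valence 4) → 3 H
  atom 8: C, bond orders sum to 4 (valence 4) → 0 H
  atom 9: C, bond orders sum to 4 (valence 4) → 0 H
  atom 10: O, bond orders sum to 2 (valence 2) → 0 H
  atom 11: O, bond orders sum to 1 (valence 2) → 1 H
  atom 12: C, bond orders sum to 4 (valence 4) → 0 H
  atom 13: C, bond orders sum to 4 (valence 4) → 0 H
  atom 14: N, bond orders sum to 1 (valence 3) → 2 H
  atom 15: O, bond orders sum to 2 (valence 2) → 0 H
  atom 16: C, bond orders sum to 4 (valence 4) → 0 H
  atom 17: C, bond orders sum to 4 (valence 4) → 0 H
  atom 18: Cl (halogen, monovalent) → 0 H
  atom 19: O, bond orders sum to 2 (valence 2) → 0 H
  atom 20: C, bond orders sum to 1 (valence 4) → 3 H
Total hydrogens: 12.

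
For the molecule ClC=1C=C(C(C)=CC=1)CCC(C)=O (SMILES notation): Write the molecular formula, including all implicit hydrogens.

C11H13ClO

Walk through each heavy atom and fill implicit hydrogens from standard valence (C 4, N 3, O 2, S 2, halogen 1):
  atom 1: Cl (halogen, monovalent) → 0 H
  atom 2: C, bond orders sum to 4 (valence 4) → 0 H
  atom 3: C, bond orders sum to 3 (valence 4) → 1 H
  atom 4: C, bond orders sum to 4 (valence 4) → 0 H
  atom 5: C, bond orders sum to 4 (valence 4) → 0 H
  atom 6: C, bond orders sum to 1 (valence 4) → 3 H
  atom 7: C, bond orders sum to 3 (valence 4) → 1 H
  atom 8: C, bond orders sum to 3 (valence 4) → 1 H
  atom 9: C, bond orders sum to 2 (valence 4) → 2 H
  atom 10: C, bond orders sum to 2 (valence 4) → 2 H
  atom 11: C, bond orders sum to 4 (valence 4) → 0 H
  atom 12: C, bond orders sum to 1 (valence 4) → 3 H
  atom 13: O, bond orders sum to 2 (valence 2) → 0 H
Totals → C:11, H:13, Cl:1, O:1.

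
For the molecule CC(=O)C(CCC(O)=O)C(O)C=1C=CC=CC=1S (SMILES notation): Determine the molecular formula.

C13H16O4S

Walk through each heavy atom and fill implicit hydrogens from standard valence (C 4, N 3, O 2, S 2, halogen 1):
  atom 1: C, bond orders sum to 1 (valence 4) → 3 H
  atom 2: C, bond orders sum to 4 (valence 4) → 0 H
  atom 3: O, bond orders sum to 2 (valence 2) → 0 H
  atom 4: C, bond orders sum to 3 (valence 4) → 1 H
  atom 5: C, bond orders sum to 2 (valence 4) → 2 H
  atom 6: C, bond orders sum to 2 (valence 4) → 2 H
  atom 7: C, bond orders sum to 4 (valence 4) → 0 H
  atom 8: O, bond orders sum to 1 (valence 2) → 1 H
  atom 9: O, bond orders sum to 2 (valence 2) → 0 H
  atom 10: C, bond orders sum to 3 (valence 4) → 1 H
  atom 11: O, bond orders sum to 1 (valence 2) → 1 H
  atom 12: C, bond orders sum to 4 (valence 4) → 0 H
  atom 13: C, bond orders sum to 3 (valence 4) → 1 H
  atom 14: C, bond orders sum to 3 (valence 4) → 1 H
  atom 15: C, bond orders sum to 3 (valence 4) → 1 H
  atom 16: C, bond orders sum to 3 (valence 4) → 1 H
  atom 17: C, bond orders sum to 4 (valence 4) → 0 H
  atom 18: S, bond orders sum to 1 (valence 2) → 1 H
Totals → C:13, H:16, O:4, S:1.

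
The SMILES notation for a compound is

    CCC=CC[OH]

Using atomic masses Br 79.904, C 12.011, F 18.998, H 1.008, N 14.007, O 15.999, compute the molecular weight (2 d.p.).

First, the molecular formula is C5H10O (counting implicit H from valence).
  C: 5 × 12.011 = 60.055
  H: 10 × 1.008 = 10.080
  O: 1 × 15.999 = 15.999
Sum: 5×12.011 + 10×1.008 + 1×15.999 = 86.134 → 86.13 g/mol.

86.13 g/mol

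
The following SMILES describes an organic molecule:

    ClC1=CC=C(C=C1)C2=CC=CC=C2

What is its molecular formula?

C12H9Cl

Walk through each heavy atom and fill implicit hydrogens from standard valence (C 4, N 3, O 2, S 2, halogen 1):
  atom 1: Cl (halogen, monovalent) → 0 H
  atom 2: C, bond orders sum to 4 (valence 4) → 0 H
  atom 3: C, bond orders sum to 3 (valence 4) → 1 H
  atom 4: C, bond orders sum to 3 (valence 4) → 1 H
  atom 5: C, bond orders sum to 4 (valence 4) → 0 H
  atom 6: C, bond orders sum to 3 (valence 4) → 1 H
  atom 7: C, bond orders sum to 3 (valence 4) → 1 H
  atom 8: C, bond orders sum to 4 (valence 4) → 0 H
  atom 9: C, bond orders sum to 3 (valence 4) → 1 H
  atom 10: C, bond orders sum to 3 (valence 4) → 1 H
  atom 11: C, bond orders sum to 3 (valence 4) → 1 H
  atom 12: C, bond orders sum to 3 (valence 4) → 1 H
  atom 13: C, bond orders sum to 3 (valence 4) → 1 H
Totals → C:12, H:9, Cl:1.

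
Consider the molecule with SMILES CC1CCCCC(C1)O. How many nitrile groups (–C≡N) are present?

Scan the SMILES for the nitrile motif — none present.
Groups that are present: 1 hydroxyl.

0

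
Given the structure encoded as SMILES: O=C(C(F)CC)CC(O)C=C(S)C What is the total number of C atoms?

Count every carbon token in the SMILES (each C, including those in ring-closure positions and inside branches).
Carbon count: 9.

9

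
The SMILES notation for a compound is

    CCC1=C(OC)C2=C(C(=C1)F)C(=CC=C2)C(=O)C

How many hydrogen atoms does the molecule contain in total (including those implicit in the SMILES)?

15

Walk through each heavy atom and fill implicit hydrogens from standard valence (C 4, N 3, O 2, S 2, halogen 1):
  atom 1: C, bond orders sum to 1 (valence 4) → 3 H
  atom 2: C, bond orders sum to 2 (valence 4) → 2 H
  atom 3: C, bond orders sum to 4 (valence 4) → 0 H
  atom 4: C, bond orders sum to 4 (valence 4) → 0 H
  atom 5: O, bond orders sum to 2 (valence 2) → 0 H
  atom 6: C, bond orders sum to 1 (valence 4) → 3 H
  atom 7: C, bond orders sum to 4 (valence 4) → 0 H
  atom 8: C, bond orders sum to 4 (valence 4) → 0 H
  atom 9: C, bond orders sum to 4 (valence 4) → 0 H
  atom 10: C, bond orders sum to 3 (valence 4) → 1 H
  atom 11: F (halogen, monovalent) → 0 H
  atom 12: C, bond orders sum to 4 (valence 4) → 0 H
  atom 13: C, bond orders sum to 3 (valence 4) → 1 H
  atom 14: C, bond orders sum to 3 (valence 4) → 1 H
  atom 15: C, bond orders sum to 3 (valence 4) → 1 H
  atom 16: C, bond orders sum to 4 (valence 4) → 0 H
  atom 17: O, bond orders sum to 2 (valence 2) → 0 H
  atom 18: C, bond orders sum to 1 (valence 4) → 3 H
Total hydrogens: 15.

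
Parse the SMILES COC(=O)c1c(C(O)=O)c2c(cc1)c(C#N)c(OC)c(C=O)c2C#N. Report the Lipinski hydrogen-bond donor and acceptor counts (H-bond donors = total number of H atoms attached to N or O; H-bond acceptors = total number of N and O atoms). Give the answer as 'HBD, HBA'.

Donors: find every N or O and count the H atoms it carries.
  atom 2 (O): bond orders sum to 2 → 0 H
  atom 4 (O): bond orders sum to 2 → 0 H
  atom 8 (O): bond orders sum to 1 → 1 H
  atom 9 (O): bond orders sum to 2 → 0 H
  atom 16 (N): bond orders sum to 3 → 0 H
  atom 18 (O): bond orders sum to 2 → 0 H
  atom 22 (O): bond orders sum to 2 → 0 H
  atom 25 (N): bond orders sum to 3 → 0 H
Lipinski HBD = 1.
Acceptors: N atoms = 2, O atoms = 6 → HBA = 8.

1, 8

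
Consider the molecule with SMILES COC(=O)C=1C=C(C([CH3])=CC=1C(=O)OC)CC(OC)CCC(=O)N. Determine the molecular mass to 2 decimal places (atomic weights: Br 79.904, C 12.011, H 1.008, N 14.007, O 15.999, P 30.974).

First, the molecular formula is C17H23NO6 (counting implicit H from valence).
  C: 17 × 12.011 = 204.187
  H: 23 × 1.008 = 23.184
  N: 1 × 14.007 = 14.007
  O: 6 × 15.999 = 95.994
Sum: 17×12.011 + 23×1.008 + 1×14.007 + 6×15.999 = 337.372 → 337.37 g/mol.

337.37 g/mol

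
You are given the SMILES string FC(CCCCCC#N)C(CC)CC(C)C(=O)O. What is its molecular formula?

C14H24FNO2

Walk through each heavy atom and fill implicit hydrogens from standard valence (C 4, N 3, O 2, S 2, halogen 1):
  atom 1: F (halogen, monovalent) → 0 H
  atom 2: C, bond orders sum to 3 (valence 4) → 1 H
  atom 3: C, bond orders sum to 2 (valence 4) → 2 H
  atom 4: C, bond orders sum to 2 (valence 4) → 2 H
  atom 5: C, bond orders sum to 2 (valence 4) → 2 H
  atom 6: C, bond orders sum to 2 (valence 4) → 2 H
  atom 7: C, bond orders sum to 2 (valence 4) → 2 H
  atom 8: C, bond orders sum to 4 (valence 4) → 0 H
  atom 9: N, bond orders sum to 3 (valence 3) → 0 H
  atom 10: C, bond orders sum to 3 (valence 4) → 1 H
  atom 11: C, bond orders sum to 2 (valence 4) → 2 H
  atom 12: C, bond orders sum to 1 (valence 4) → 3 H
  atom 13: C, bond orders sum to 2 (valence 4) → 2 H
  atom 14: C, bond orders sum to 3 (valence 4) → 1 H
  atom 15: C, bond orders sum to 1 (valence 4) → 3 H
  atom 16: C, bond orders sum to 4 (valence 4) → 0 H
  atom 17: O, bond orders sum to 2 (valence 2) → 0 H
  atom 18: O, bond orders sum to 1 (valence 2) → 1 H
Totals → C:14, H:24, F:1, N:1, O:2.
In Hill order: C14H24FNO2.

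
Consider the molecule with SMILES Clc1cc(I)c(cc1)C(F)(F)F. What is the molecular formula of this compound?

Walk through each heavy atom and fill implicit hydrogens from standard valence (C 4, N 3, O 2, S 2, halogen 1); for lowercase aromatic atoms, an aromatic c carries 1 H when it has two neighbours and 0 H with three, and aromatic n carries 0 H:
  atom 1: Cl (halogen, monovalent) → 0 H
  atom 2: aromatic c, 3 neighbours → 0 H
  atom 3: aromatic c, 2 neighbours → 1 H
  atom 4: aromatic c, 3 neighbours → 0 H
  atom 5: I (halogen, monovalent) → 0 H
  atom 6: aromatic c, 3 neighbours → 0 H
  atom 7: aromatic c, 2 neighbours → 1 H
  atom 8: aromatic c, 2 neighbours → 1 H
  atom 9: C, bond orders sum to 4 (valence 4) → 0 H
  atom 10: F (halogen, monovalent) → 0 H
  atom 11: F (halogen, monovalent) → 0 H
  atom 12: F (halogen, monovalent) → 0 H
Totals → C:7, H:3, Cl:1, F:3, I:1.

C7H3ClF3I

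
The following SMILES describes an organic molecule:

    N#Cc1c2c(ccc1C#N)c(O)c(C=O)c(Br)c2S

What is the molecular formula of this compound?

Walk through each heavy atom and fill implicit hydrogens from standard valence (C 4, N 3, O 2, S 2, halogen 1); for lowercase aromatic atoms, an aromatic c carries 1 H when it has two neighbours and 0 H with three, and aromatic n carries 0 H:
  atom 1: N, bond orders sum to 3 (valence 3) → 0 H
  atom 2: C, bond orders sum to 4 (valence 4) → 0 H
  atom 3: aromatic c, 3 neighbours → 0 H
  atom 4: aromatic c, 3 neighbours → 0 H
  atom 5: aromatic c, 3 neighbours → 0 H
  atom 6: aromatic c, 2 neighbours → 1 H
  atom 7: aromatic c, 2 neighbours → 1 H
  atom 8: aromatic c, 3 neighbours → 0 H
  atom 9: C, bond orders sum to 4 (valence 4) → 0 H
  atom 10: N, bond orders sum to 3 (valence 3) → 0 H
  atom 11: aromatic c, 3 neighbours → 0 H
  atom 12: O, bond orders sum to 1 (valence 2) → 1 H
  atom 13: aromatic c, 3 neighbours → 0 H
  atom 14: C, bond orders sum to 3 (valence 4) → 1 H
  atom 15: O, bond orders sum to 2 (valence 2) → 0 H
  atom 16: aromatic c, 3 neighbours → 0 H
  atom 17: Br (halogen, monovalent) → 0 H
  atom 18: aromatic c, 3 neighbours → 0 H
  atom 19: S, bond orders sum to 1 (valence 2) → 1 H
Totals → C:13, H:5, Br:1, N:2, O:2, S:1.
In Hill order: C13H5BrN2O2S.

C13H5BrN2O2S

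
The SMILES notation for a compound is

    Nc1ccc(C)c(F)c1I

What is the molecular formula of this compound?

C7H7FIN

Walk through each heavy atom and fill implicit hydrogens from standard valence (C 4, N 3, O 2, S 2, halogen 1); for lowercase aromatic atoms, an aromatic c carries 1 H when it has two neighbours and 0 H with three, and aromatic n carries 0 H:
  atom 1: N, bond orders sum to 1 (valence 3) → 2 H
  atom 2: aromatic c, 3 neighbours → 0 H
  atom 3: aromatic c, 2 neighbours → 1 H
  atom 4: aromatic c, 2 neighbours → 1 H
  atom 5: aromatic c, 3 neighbours → 0 H
  atom 6: C, bond orders sum to 1 (valence 4) → 3 H
  atom 7: aromatic c, 3 neighbours → 0 H
  atom 8: F (halogen, monovalent) → 0 H
  atom 9: aromatic c, 3 neighbours → 0 H
  atom 10: I (halogen, monovalent) → 0 H
Totals → C:7, H:7, F:1, I:1, N:1.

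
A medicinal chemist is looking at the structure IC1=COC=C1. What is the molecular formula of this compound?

C4H3IO

Walk through each heavy atom and fill implicit hydrogens from standard valence (C 4, N 3, O 2, S 2, halogen 1):
  atom 1: I (halogen, monovalent) → 0 H
  atom 2: C, bond orders sum to 4 (valence 4) → 0 H
  atom 3: C, bond orders sum to 3 (valence 4) → 1 H
  atom 4: O, bond orders sum to 2 (valence 2) → 0 H
  atom 5: C, bond orders sum to 3 (valence 4) → 1 H
  atom 6: C, bond orders sum to 3 (valence 4) → 1 H
Totals → C:4, H:3, I:1, O:1.
In Hill order: C4H3IO.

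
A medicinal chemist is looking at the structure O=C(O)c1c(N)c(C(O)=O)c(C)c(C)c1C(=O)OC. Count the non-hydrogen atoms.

19

Every atom symbol written in the SMILES (organic subset) is one heavy atom; implicit H are not written.
Heavy atoms by element → C:12, N:1, O:6.
Total: 19.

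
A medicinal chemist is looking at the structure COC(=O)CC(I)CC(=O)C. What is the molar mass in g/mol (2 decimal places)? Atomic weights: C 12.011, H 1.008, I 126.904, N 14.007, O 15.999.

First, the molecular formula is C7H11IO3 (counting implicit H from valence).
  C: 7 × 12.011 = 84.077
  H: 11 × 1.008 = 11.088
  I: 1 × 126.904 = 126.904
  O: 3 × 15.999 = 47.997
Sum: 7×12.011 + 11×1.008 + 1×126.904 + 3×15.999 = 270.066 → 270.07 g/mol.

270.07 g/mol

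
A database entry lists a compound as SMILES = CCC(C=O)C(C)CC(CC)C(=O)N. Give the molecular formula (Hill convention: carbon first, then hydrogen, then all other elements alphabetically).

C11H21NO2

Walk through each heavy atom and fill implicit hydrogens from standard valence (C 4, N 3, O 2, S 2, halogen 1):
  atom 1: C, bond orders sum to 1 (valence 4) → 3 H
  atom 2: C, bond orders sum to 2 (valence 4) → 2 H
  atom 3: C, bond orders sum to 3 (valence 4) → 1 H
  atom 4: C, bond orders sum to 3 (valence 4) → 1 H
  atom 5: O, bond orders sum to 2 (valence 2) → 0 H
  atom 6: C, bond orders sum to 3 (valence 4) → 1 H
  atom 7: C, bond orders sum to 1 (valence 4) → 3 H
  atom 8: C, bond orders sum to 2 (valence 4) → 2 H
  atom 9: C, bond orders sum to 3 (valence 4) → 1 H
  atom 10: C, bond orders sum to 2 (valence 4) → 2 H
  atom 11: C, bond orders sum to 1 (valence 4) → 3 H
  atom 12: C, bond orders sum to 4 (valence 4) → 0 H
  atom 13: O, bond orders sum to 2 (valence 2) → 0 H
  atom 14: N, bond orders sum to 1 (valence 3) → 2 H
Totals → C:11, H:21, N:1, O:2.
In Hill order: C11H21NO2.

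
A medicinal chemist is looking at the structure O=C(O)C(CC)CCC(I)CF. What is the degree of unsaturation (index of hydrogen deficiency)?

1

Molecular formula: C8H14FIO2.
DoU = (2C + 2 + N − H − X) / 2, where X is the halogen count and O/S are ignored.
    = (2·8 + 2 + 0 − 14 − 2) / 2 = 2 / 2 = 1.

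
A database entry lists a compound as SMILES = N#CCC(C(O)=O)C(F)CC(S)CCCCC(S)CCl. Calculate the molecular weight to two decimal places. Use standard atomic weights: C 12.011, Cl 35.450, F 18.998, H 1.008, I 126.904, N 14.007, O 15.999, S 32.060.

First, the molecular formula is C13H21ClFNO2S2 (counting implicit H from valence).
  C: 13 × 12.011 = 156.143
  Cl: 1 × 35.450 = 35.450
  F: 1 × 18.998 = 18.998
  H: 21 × 1.008 = 21.168
  N: 1 × 14.007 = 14.007
  O: 2 × 15.999 = 31.998
  S: 2 × 32.060 = 64.120
Sum: 13×12.011 + 1×35.450 + 1×18.998 + 21×1.008 + 1×14.007 + 2×15.999 + 2×32.060 = 341.884 → 341.88 g/mol.

341.88 g/mol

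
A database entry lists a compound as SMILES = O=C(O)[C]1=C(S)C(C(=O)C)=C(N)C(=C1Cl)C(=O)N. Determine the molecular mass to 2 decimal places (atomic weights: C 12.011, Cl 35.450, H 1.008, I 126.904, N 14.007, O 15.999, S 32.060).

288.70 g/mol

First, the molecular formula is C10H9ClN2O4S (counting implicit H from valence).
  C: 10 × 12.011 = 120.110
  Cl: 1 × 35.450 = 35.450
  H: 9 × 1.008 = 9.072
  N: 2 × 14.007 = 28.014
  O: 4 × 15.999 = 63.996
  S: 1 × 32.060 = 32.060
Sum: 10×12.011 + 1×35.450 + 9×1.008 + 2×14.007 + 4×15.999 + 1×32.060 = 288.702 → 288.70 g/mol.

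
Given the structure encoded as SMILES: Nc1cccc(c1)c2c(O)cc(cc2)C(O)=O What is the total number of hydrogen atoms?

Walk through each heavy atom and fill implicit hydrogens from standard valence (C 4, N 3, O 2, S 2, halogen 1); for lowercase aromatic atoms, an aromatic c carries 1 H when it has two neighbours and 0 H with three, and aromatic n carries 0 H:
  atom 1: N, bond orders sum to 1 (valence 3) → 2 H
  atom 2: aromatic c, 3 neighbours → 0 H
  atom 3: aromatic c, 2 neighbours → 1 H
  atom 4: aromatic c, 2 neighbours → 1 H
  atom 5: aromatic c, 2 neighbours → 1 H
  atom 6: aromatic c, 3 neighbours → 0 H
  atom 7: aromatic c, 2 neighbours → 1 H
  atom 8: aromatic c, 3 neighbours → 0 H
  atom 9: aromatic c, 3 neighbours → 0 H
  atom 10: O, bond orders sum to 1 (valence 2) → 1 H
  atom 11: aromatic c, 2 neighbours → 1 H
  atom 12: aromatic c, 3 neighbours → 0 H
  atom 13: aromatic c, 2 neighbours → 1 H
  atom 14: aromatic c, 2 neighbours → 1 H
  atom 15: C, bond orders sum to 4 (valence 4) → 0 H
  atom 16: O, bond orders sum to 1 (valence 2) → 1 H
  atom 17: O, bond orders sum to 2 (valence 2) → 0 H
Total hydrogens: 11.

11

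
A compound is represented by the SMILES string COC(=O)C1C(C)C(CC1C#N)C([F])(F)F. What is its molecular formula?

Walk through each heavy atom and fill implicit hydrogens from standard valence (C 4, N 3, O 2, S 2, halogen 1):
  atom 1: C, bond orders sum to 1 (valence 4) → 3 H
  atom 2: O, bond orders sum to 2 (valence 2) → 0 H
  atom 3: C, bond orders sum to 4 (valence 4) → 0 H
  atom 4: O, bond orders sum to 2 (valence 2) → 0 H
  atom 5: C, bond orders sum to 3 (valence 4) → 1 H
  atom 6: C, bond orders sum to 3 (valence 4) → 1 H
  atom 7: C, bond orders sum to 1 (valence 4) → 3 H
  atom 8: C, bond orders sum to 3 (valence 4) → 1 H
  atom 9: C, bond orders sum to 2 (valence 4) → 2 H
  atom 10: C, bond orders sum to 3 (valence 4) → 1 H
  atom 11: C, bond orders sum to 4 (valence 4) → 0 H
  atom 12: N, bond orders sum to 3 (valence 3) → 0 H
  atom 13: C, bond orders sum to 4 (valence 4) → 0 H
  atom 14: F with explicit H count 0
  atom 15: F (halogen, monovalent) → 0 H
  atom 16: F (halogen, monovalent) → 0 H
Totals → C:10, H:12, F:3, N:1, O:2.

C10H12F3NO2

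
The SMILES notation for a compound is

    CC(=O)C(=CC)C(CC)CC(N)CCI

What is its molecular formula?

C12H22INO

Walk through each heavy atom and fill implicit hydrogens from standard valence (C 4, N 3, O 2, S 2, halogen 1):
  atom 1: C, bond orders sum to 1 (valence 4) → 3 H
  atom 2: C, bond orders sum to 4 (valence 4) → 0 H
  atom 3: O, bond orders sum to 2 (valence 2) → 0 H
  atom 4: C, bond orders sum to 4 (valence 4) → 0 H
  atom 5: C, bond orders sum to 3 (valence 4) → 1 H
  atom 6: C, bond orders sum to 1 (valence 4) → 3 H
  atom 7: C, bond orders sum to 3 (valence 4) → 1 H
  atom 8: C, bond orders sum to 2 (valence 4) → 2 H
  atom 9: C, bond orders sum to 1 (valence 4) → 3 H
  atom 10: C, bond orders sum to 2 (valence 4) → 2 H
  atom 11: C, bond orders sum to 3 (valence 4) → 1 H
  atom 12: N, bond orders sum to 1 (valence 3) → 2 H
  atom 13: C, bond orders sum to 2 (valence 4) → 2 H
  atom 14: C, bond orders sum to 2 (valence 4) → 2 H
  atom 15: I (halogen, monovalent) → 0 H
Totals → C:12, H:22, I:1, N:1, O:1.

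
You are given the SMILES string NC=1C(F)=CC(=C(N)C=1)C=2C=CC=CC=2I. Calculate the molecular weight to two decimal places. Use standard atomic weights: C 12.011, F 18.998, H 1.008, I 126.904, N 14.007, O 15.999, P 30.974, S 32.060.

328.13 g/mol

First, the molecular formula is C12H10FIN2 (counting implicit H from valence).
  C: 12 × 12.011 = 144.132
  F: 1 × 18.998 = 18.998
  H: 10 × 1.008 = 10.080
  I: 1 × 126.904 = 126.904
  N: 2 × 14.007 = 28.014
Sum: 12×12.011 + 1×18.998 + 10×1.008 + 1×126.904 + 2×14.007 = 328.128 → 328.13 g/mol.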